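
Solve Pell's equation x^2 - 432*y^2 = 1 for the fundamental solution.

(x, y) = (1351, 65)

First expand sqrt(432) as a continued fraction. With x_i = (sqrt(432) + m_i)/d_i and (m_0, d_0) = (0, 1): a_0 = floor(sqrt(432)) = 20, since 20^2 = 400 <= 432 < 441 = 21^2.
Iterate m_{i+1} = d_i*a_i - m_i, d_{i+1} = (432 - m_{i+1}^2)/d_i, a_{i+1} = floor((a_0 + m_{i+1})/d_{i+1}):
  m_1 = 1*20 - 0 = 20, d_1 = (432 - 20^2)/1 = 32/1 = 32, a_1 = floor((20 + 20)/32) = 1.
  m_2 = 32*1 - 20 = 12, d_2 = (432 - 12^2)/32 = 288/32 = 9, a_2 = floor((20 + 12)/9) = 3.
  m_3 = 9*3 - 12 = 15, d_3 = (432 - 15^2)/9 = 207/9 = 23, a_3 = floor((20 + 15)/23) = 1.
  m_4 = 23*1 - 15 = 8, d_4 = (432 - 8^2)/23 = 368/23 = 16, a_4 = floor((20 + 8)/16) = 1.
  m_5 = 16*1 - 8 = 8, d_5 = (432 - 8^2)/16 = 368/16 = 23, a_5 = floor((20 + 8)/23) = 1.
  m_6 = 23*1 - 8 = 15, d_6 = (432 - 15^2)/23 = 207/23 = 9, a_6 = floor((20 + 15)/9) = 3.
  m_7 = 9*3 - 15 = 12, d_7 = (432 - 12^2)/9 = 288/9 = 32, a_7 = floor((20 + 12)/32) = 1.
  m_8 = 32*1 - 12 = 20, d_8 = (432 - 20^2)/32 = 32/32 = 1, a_8 = floor((20 + 20)/1) = 40.
  m_9 = 1*40 - 20 = 20, d_9 = (432 - 20^2)/1 = 32/1 = 32: (m_9, d_9) = (m_1, d_1) = (20, 32), so from here the quotients repeat a_1, ..., a_8; the period length is 8.
So sqrt(432) = [20; (1, 3, 1, 1, 1, 3, 1, 40)] with period length k = 8.
k is even, so the fundamental solution of x^2 - 432y^2 = 1 is (p_{k-1}, q_{k-1}) = (p_7, q_7); compute convergents through index 7.
Convergents (p_i = a_i*p_{i-1} + p_{i-2}, q_i = a_i*q_{i-1} + q_{i-2} with p_{-2}=0, p_{-1}=1, q_{-2}=1, q_{-1}=0):
  i=0: a_0=20, p_0 = 20*1 + 0 = 20, q_0 = 20*0 + 1 = 1.
  i=1: a_1=1, p_1 = 1*20 + 1 = 21, q_1 = 1*1 + 0 = 1.
  i=2: a_2=3, p_2 = 3*21 + 20 = 83, q_2 = 3*1 + 1 = 4.
  i=3: a_3=1, p_3 = 1*83 + 21 = 104, q_3 = 1*4 + 1 = 5.
  i=4: a_4=1, p_4 = 1*104 + 83 = 187, q_4 = 1*5 + 4 = 9.
  i=5: a_5=1, p_5 = 1*187 + 104 = 291, q_5 = 1*9 + 5 = 14.
  i=6: a_6=3, p_6 = 3*291 + 187 = 1060, q_6 = 3*14 + 9 = 51.
  i=7: a_7=1, p_7 = 1*1060 + 291 = 1351, q_7 = 1*51 + 14 = 65.
Check: 1351^2 - 432*65^2 = 1825201 - 1825200 = 1, so (x, y) = (1351, 65) solves the equation, and by the theorem it is the least positive solution.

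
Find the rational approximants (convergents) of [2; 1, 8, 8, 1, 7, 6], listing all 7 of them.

Using the convergent recurrence p_i = a_i*p_{i-1} + p_{i-2}, q_i = a_i*q_{i-1} + q_{i-2} with p_{-2}=0, p_{-1}=1, q_{-2}=1, q_{-1}=0:
  i=0: a_0=2, p_0 = 2*1 + 0 = 2, q_0 = 2*0 + 1 = 1.
  i=1: a_1=1, p_1 = 1*2 + 1 = 3, q_1 = 1*1 + 0 = 1.
  i=2: a_2=8, p_2 = 8*3 + 2 = 26, q_2 = 8*1 + 1 = 9.
  i=3: a_3=8, p_3 = 8*26 + 3 = 211, q_3 = 8*9 + 1 = 73.
  i=4: a_4=1, p_4 = 1*211 + 26 = 237, q_4 = 1*73 + 9 = 82.
  i=5: a_5=7, p_5 = 7*237 + 211 = 1870, q_5 = 7*82 + 73 = 647.
  i=6: a_6=6, p_6 = 6*1870 + 237 = 11457, q_6 = 6*647 + 82 = 3964.

2/1, 3/1, 26/9, 211/73, 237/82, 1870/647, 11457/3964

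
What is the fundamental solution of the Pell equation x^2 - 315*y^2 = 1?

(x, y) = (71, 4)

First expand sqrt(315) as a continued fraction. With x_i = (sqrt(315) + m_i)/d_i and (m_0, d_0) = (0, 1): a_0 = floor(sqrt(315)) = 17, since 17^2 = 289 <= 315 < 324 = 18^2.
Iterate m_{i+1} = d_i*a_i - m_i, d_{i+1} = (315 - m_{i+1}^2)/d_i, a_{i+1} = floor((a_0 + m_{i+1})/d_{i+1}):
  m_1 = 1*17 - 0 = 17, d_1 = (315 - 17^2)/1 = 26/1 = 26, a_1 = floor((17 + 17)/26) = 1.
  m_2 = 26*1 - 17 = 9, d_2 = (315 - 9^2)/26 = 234/26 = 9, a_2 = floor((17 + 9)/9) = 2.
  m_3 = 9*2 - 9 = 9, d_3 = (315 - 9^2)/9 = 234/9 = 26, a_3 = floor((17 + 9)/26) = 1.
  m_4 = 26*1 - 9 = 17, d_4 = (315 - 17^2)/26 = 26/26 = 1, a_4 = floor((17 + 17)/1) = 34.
  m_5 = 1*34 - 17 = 17, d_5 = (315 - 17^2)/1 = 26/1 = 26: (m_5, d_5) = (m_1, d_1) = (17, 26), so from here the quotients repeat a_1, ..., a_4; the period length is 4.
So sqrt(315) = [17; (1, 2, 1, 34)] with period length k = 4.
k is even, so the fundamental solution of x^2 - 315y^2 = 1 is (p_{k-1}, q_{k-1}) = (p_3, q_3); compute convergents through index 3.
Convergents (p_i = a_i*p_{i-1} + p_{i-2}, q_i = a_i*q_{i-1} + q_{i-2} with p_{-2}=0, p_{-1}=1, q_{-2}=1, q_{-1}=0):
  i=0: a_0=17, p_0 = 17*1 + 0 = 17, q_0 = 17*0 + 1 = 1.
  i=1: a_1=1, p_1 = 1*17 + 1 = 18, q_1 = 1*1 + 0 = 1.
  i=2: a_2=2, p_2 = 2*18 + 17 = 53, q_2 = 2*1 + 1 = 3.
  i=3: a_3=1, p_3 = 1*53 + 18 = 71, q_3 = 1*3 + 1 = 4.
Check: 71^2 - 315*4^2 = 5041 - 5040 = 1, so (x, y) = (71, 4) solves the equation, and by the theorem it is the least positive solution.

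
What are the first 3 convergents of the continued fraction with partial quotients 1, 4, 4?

1/1, 5/4, 21/17

Using the convergent recurrence p_i = a_i*p_{i-1} + p_{i-2}, q_i = a_i*q_{i-1} + q_{i-2} with p_{-2}=0, p_{-1}=1, q_{-2}=1, q_{-1}=0:
  i=0: a_0=1, p_0 = 1*1 + 0 = 1, q_0 = 1*0 + 1 = 1.
  i=1: a_1=4, p_1 = 4*1 + 1 = 5, q_1 = 4*1 + 0 = 4.
  i=2: a_2=4, p_2 = 4*5 + 1 = 21, q_2 = 4*4 + 1 = 17.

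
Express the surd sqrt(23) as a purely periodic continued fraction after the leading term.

[4; (1, 3, 1, 8)]

Write x_i = (sqrt(23) + m_i)/d_i with (m_0, d_0) = (0, 1). a_0 = floor(sqrt(23)) = 4, since 4^2 = 16 <= 23 < 25 = 5^2.
Iterate m_{i+1} = d_i*a_i - m_i, d_{i+1} = (23 - m_{i+1}^2)/d_i, a_{i+1} = floor((a_0 + m_{i+1})/d_{i+1}):
  m_1 = 1*4 - 0 = 4, d_1 = (23 - 4^2)/1 = 7/1 = 7, a_1 = floor((4 + 4)/7) = 1.
  m_2 = 7*1 - 4 = 3, d_2 = (23 - 3^2)/7 = 14/7 = 2, a_2 = floor((4 + 3)/2) = 3.
  m_3 = 2*3 - 3 = 3, d_3 = (23 - 3^2)/2 = 14/2 = 7, a_3 = floor((4 + 3)/7) = 1.
  m_4 = 7*1 - 3 = 4, d_4 = (23 - 4^2)/7 = 7/7 = 1, a_4 = floor((4 + 4)/1) = 8.
  m_5 = 1*8 - 4 = 4, d_5 = (23 - 4^2)/1 = 7/1 = 7: (m_5, d_5) = (m_1, d_1) = (4, 7), so from here the quotients repeat a_1, ..., a_4; the period length is 4.
Hence the expansion of sqrt(23) is a_0 = 4 followed by the repeating block 1, 3, 1, 8 (period 4).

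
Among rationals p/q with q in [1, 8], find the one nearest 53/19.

14/5

Expand x = 53/19 as a continued fraction with the Euclidean algorithm:
  53 = 2*19 + 15, so a_0 = 2.
  19 = 1*15 + 4, so a_1 = 1.
  15 = 3*4 + 3, so a_2 = 3.
  4 = 1*3 + 1, so a_3 = 1.
  3 = 3*1 + 0, so a_4 = 3.
so x = [2; 1, 3, 1, 3].
Convergents (p_i = a_i*p_{i-1} + p_{i-2}, q_i = a_i*q_{i-1} + q_{i-2} with p_{-2}=0, p_{-1}=1, q_{-2}=1, q_{-1}=0), until the denominator exceeds 8:
  i=0: a_0=2, p_0 = 2*1 + 0 = 2, q_0 = 2*0 + 1 = 1.
  i=1: a_1=1, p_1 = 1*2 + 1 = 3, q_1 = 1*1 + 0 = 1.
  i=2: a_2=3, p_2 = 3*3 + 2 = 11, q_2 = 3*1 + 1 = 4.
  i=3: a_3=1, p_3 = 1*11 + 3 = 14, q_3 = 1*4 + 1 = 5.
  i=4: a_4=3, p_4 = 3*14 + 11 = 53, q_4 = 3*5 + 4 = 19.
q_4 = 19 > 8, so the last convergent with denominator <= 8 is p_3/q_3 = 14/5.
The closest fraction with denominator <= 8 is either p_3/q_3 or the intermediate fraction (k*p_3 + p_2)/(k*q_3 + q_2) with the largest k >= 1 whose denominator stays <= 8; these approach x as k grows, and every other convergent or intermediate fraction in range is farther away.
Largest k: floor((8 - q_2)/q_3) = floor((8 - 4)/5) = 0.
Since k = 0, no intermediate fraction beyond p_3/q_3 has denominator <= 8, so the convergent 14/5 is the closest (its error is |53*5 - 14*19|/(19*5) = 1/95).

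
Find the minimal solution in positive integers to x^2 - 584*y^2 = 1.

First expand sqrt(584) as a continued fraction. With x_i = (sqrt(584) + m_i)/d_i and (m_0, d_0) = (0, 1): a_0 = floor(sqrt(584)) = 24, since 24^2 = 576 <= 584 < 625 = 25^2.
Iterate m_{i+1} = d_i*a_i - m_i, d_{i+1} = (584 - m_{i+1}^2)/d_i, a_{i+1} = floor((a_0 + m_{i+1})/d_{i+1}):
  m_1 = 1*24 - 0 = 24, d_1 = (584 - 24^2)/1 = 8/1 = 8, a_1 = floor((24 + 24)/8) = 6.
  m_2 = 8*6 - 24 = 24, d_2 = (584 - 24^2)/8 = 8/8 = 1, a_2 = floor((24 + 24)/1) = 48.
  m_3 = 1*48 - 24 = 24, d_3 = (584 - 24^2)/1 = 8/1 = 8: (m_3, d_3) = (m_1, d_1) = (24, 8), so from here the quotients repeat a_1, a_2; the period length is 2.
So sqrt(584) = [24; (6, 48)] with period length k = 2.
k is even, so the fundamental solution of x^2 - 584y^2 = 1 is (p_{k-1}, q_{k-1}) = (p_1, q_1); compute convergents through index 1.
Convergents (p_i = a_i*p_{i-1} + p_{i-2}, q_i = a_i*q_{i-1} + q_{i-2} with p_{-2}=0, p_{-1}=1, q_{-2}=1, q_{-1}=0):
  i=0: a_0=24, p_0 = 24*1 + 0 = 24, q_0 = 24*0 + 1 = 1.
  i=1: a_1=6, p_1 = 6*24 + 1 = 145, q_1 = 6*1 + 0 = 6.
Check: 145^2 - 584*6^2 = 21025 - 21024 = 1, so (x, y) = (145, 6) solves the equation, and by the theorem it is the least positive solution.

(x, y) = (145, 6)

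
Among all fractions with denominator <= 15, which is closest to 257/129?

2/1

Expand x = 257/129 as a continued fraction with the Euclidean algorithm:
  257 = 1*129 + 128, so a_0 = 1.
  129 = 1*128 + 1, so a_1 = 1.
  128 = 128*1 + 0, so a_2 = 128.
so x = [1; 1, 128].
Convergents (p_i = a_i*p_{i-1} + p_{i-2}, q_i = a_i*q_{i-1} + q_{i-2} with p_{-2}=0, p_{-1}=1, q_{-2}=1, q_{-1}=0), until the denominator exceeds 15:
  i=0: a_0=1, p_0 = 1*1 + 0 = 1, q_0 = 1*0 + 1 = 1.
  i=1: a_1=1, p_1 = 1*1 + 1 = 2, q_1 = 1*1 + 0 = 1.
  i=2: a_2=128, p_2 = 128*2 + 1 = 257, q_2 = 128*1 + 1 = 129.
q_2 = 129 > 15, so the last convergent with denominator <= 15 is p_1/q_1 = 2/1.
The closest fraction with denominator <= 15 is either p_1/q_1 or the intermediate fraction (k*p_1 + p_0)/(k*q_1 + q_0) with the largest k >= 1 whose denominator stays <= 15; these approach x as k grows, and every other convergent or intermediate fraction in range is farther away.
Largest k: floor((15 - q_0)/q_1) = floor((15 - 1)/1) = 14.
That gives (14*2 + 1)/(14*1 + 1) = 29/15.
Compare the errors: |x - 2/1| = |257*1 - 2*129|/(129*1) = 1/129, and |x - 29/15| = |257*15 - 29*129|/(129*15) = 114/1935.
Cross-multiplying, 1*1935 = 1935 < 14706 = 114*129, so 1/129 is smaller: the convergent 2/1 is closer to x than 29/15.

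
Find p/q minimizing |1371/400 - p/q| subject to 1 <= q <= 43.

Expand x = 1371/400 as a continued fraction with the Euclidean algorithm:
  1371 = 3*400 + 171, so a_0 = 3.
  400 = 2*171 + 58, so a_1 = 2.
  171 = 2*58 + 55, so a_2 = 2.
  58 = 1*55 + 3, so a_3 = 1.
  55 = 18*3 + 1, so a_4 = 18.
  3 = 3*1 + 0, so a_5 = 3.
so x = [3; 2, 2, 1, 18, 3].
Convergents (p_i = a_i*p_{i-1} + p_{i-2}, q_i = a_i*q_{i-1} + q_{i-2} with p_{-2}=0, p_{-1}=1, q_{-2}=1, q_{-1}=0), until the denominator exceeds 43:
  i=0: a_0=3, p_0 = 3*1 + 0 = 3, q_0 = 3*0 + 1 = 1.
  i=1: a_1=2, p_1 = 2*3 + 1 = 7, q_1 = 2*1 + 0 = 2.
  i=2: a_2=2, p_2 = 2*7 + 3 = 17, q_2 = 2*2 + 1 = 5.
  i=3: a_3=1, p_3 = 1*17 + 7 = 24, q_3 = 1*5 + 2 = 7.
  i=4: a_4=18, p_4 = 18*24 + 17 = 449, q_4 = 18*7 + 5 = 131.
q_4 = 131 > 43, so the last convergent with denominator <= 43 is p_3/q_3 = 24/7.
The closest fraction with denominator <= 43 is either p_3/q_3 or the intermediate fraction (k*p_3 + p_2)/(k*q_3 + q_2) with the largest k >= 1 whose denominator stays <= 43; these approach x as k grows, and every other convergent or intermediate fraction in range is farther away.
Largest k: floor((43 - q_2)/q_3) = floor((43 - 5)/7) = 5.
That gives (5*24 + 17)/(5*7 + 5) = 137/40.
Compare the errors: |x - 24/7| = |1371*7 - 24*400|/(400*7) = 3/2800, and |x - 137/40| = |1371*40 - 137*400|/(400*40) = 40/16000.
Cross-multiplying, 3*16000 = 48000 < 112000 = 40*2800, so 3/2800 is smaller: the convergent 24/7 is closer to x than 137/40.

24/7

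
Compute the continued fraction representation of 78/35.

Run the Euclidean algorithm on 78 and 35; the successive quotients are the partial quotients a_0, a_1, ... (each step inverts the fractional part left over by the previous one):
  78 = 2*35 + 8, so a_0 = 2.
  35 = 4*8 + 3, so a_1 = 4.
  8 = 2*3 + 2, so a_2 = 2.
  3 = 1*2 + 1, so a_3 = 1.
  2 = 2*1 + 0, so a_4 = 2.
The remainder reaches 0 after 5 divisions, so the expansion has 5 partial quotients, read off in order.

[2; 4, 2, 1, 2]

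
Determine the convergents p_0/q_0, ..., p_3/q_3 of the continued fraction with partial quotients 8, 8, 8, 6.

Using the convergent recurrence p_i = a_i*p_{i-1} + p_{i-2}, q_i = a_i*q_{i-1} + q_{i-2} with p_{-2}=0, p_{-1}=1, q_{-2}=1, q_{-1}=0:
  i=0: a_0=8, p_0 = 8*1 + 0 = 8, q_0 = 8*0 + 1 = 1.
  i=1: a_1=8, p_1 = 8*8 + 1 = 65, q_1 = 8*1 + 0 = 8.
  i=2: a_2=8, p_2 = 8*65 + 8 = 528, q_2 = 8*8 + 1 = 65.
  i=3: a_3=6, p_3 = 6*528 + 65 = 3233, q_3 = 6*65 + 8 = 398.

8/1, 65/8, 528/65, 3233/398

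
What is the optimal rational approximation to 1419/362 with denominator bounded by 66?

98/25

Expand x = 1419/362 as a continued fraction with the Euclidean algorithm:
  1419 = 3*362 + 333, so a_0 = 3.
  362 = 1*333 + 29, so a_1 = 1.
  333 = 11*29 + 14, so a_2 = 11.
  29 = 2*14 + 1, so a_3 = 2.
  14 = 14*1 + 0, so a_4 = 14.
so x = [3; 1, 11, 2, 14].
Convergents (p_i = a_i*p_{i-1} + p_{i-2}, q_i = a_i*q_{i-1} + q_{i-2} with p_{-2}=0, p_{-1}=1, q_{-2}=1, q_{-1}=0), until the denominator exceeds 66:
  i=0: a_0=3, p_0 = 3*1 + 0 = 3, q_0 = 3*0 + 1 = 1.
  i=1: a_1=1, p_1 = 1*3 + 1 = 4, q_1 = 1*1 + 0 = 1.
  i=2: a_2=11, p_2 = 11*4 + 3 = 47, q_2 = 11*1 + 1 = 12.
  i=3: a_3=2, p_3 = 2*47 + 4 = 98, q_3 = 2*12 + 1 = 25.
  i=4: a_4=14, p_4 = 14*98 + 47 = 1419, q_4 = 14*25 + 12 = 362.
q_4 = 362 > 66, so the last convergent with denominator <= 66 is p_3/q_3 = 98/25.
The closest fraction with denominator <= 66 is either p_3/q_3 or the intermediate fraction (k*p_3 + p_2)/(k*q_3 + q_2) with the largest k >= 1 whose denominator stays <= 66; these approach x as k grows, and every other convergent or intermediate fraction in range is farther away.
Largest k: floor((66 - q_2)/q_3) = floor((66 - 12)/25) = 2.
That gives (2*98 + 47)/(2*25 + 12) = 243/62.
Compare the errors: |x - 98/25| = |1419*25 - 98*362|/(362*25) = 1/9050, and |x - 243/62| = |1419*62 - 243*362|/(362*62) = 12/22444.
Cross-multiplying, 1*22444 = 22444 < 108600 = 12*9050, so 1/9050 is smaller: the convergent 98/25 is closer to x than 243/62.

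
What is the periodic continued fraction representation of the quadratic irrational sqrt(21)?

[4; (1, 1, 2, 1, 1, 8)]

Write x_i = (sqrt(21) + m_i)/d_i with (m_0, d_0) = (0, 1). a_0 = floor(sqrt(21)) = 4, since 4^2 = 16 <= 21 < 25 = 5^2.
Iterate m_{i+1} = d_i*a_i - m_i, d_{i+1} = (21 - m_{i+1}^2)/d_i, a_{i+1} = floor((a_0 + m_{i+1})/d_{i+1}):
  m_1 = 1*4 - 0 = 4, d_1 = (21 - 4^2)/1 = 5/1 = 5, a_1 = floor((4 + 4)/5) = 1.
  m_2 = 5*1 - 4 = 1, d_2 = (21 - 1^2)/5 = 20/5 = 4, a_2 = floor((4 + 1)/4) = 1.
  m_3 = 4*1 - 1 = 3, d_3 = (21 - 3^2)/4 = 12/4 = 3, a_3 = floor((4 + 3)/3) = 2.
  m_4 = 3*2 - 3 = 3, d_4 = (21 - 3^2)/3 = 12/3 = 4, a_4 = floor((4 + 3)/4) = 1.
  m_5 = 4*1 - 3 = 1, d_5 = (21 - 1^2)/4 = 20/4 = 5, a_5 = floor((4 + 1)/5) = 1.
  m_6 = 5*1 - 1 = 4, d_6 = (21 - 4^2)/5 = 5/5 = 1, a_6 = floor((4 + 4)/1) = 8.
  m_7 = 1*8 - 4 = 4, d_7 = (21 - 4^2)/1 = 5/1 = 5: (m_7, d_7) = (m_1, d_1) = (4, 5), so from here the quotients repeat a_1, ..., a_6; the period length is 6.
Hence the expansion of sqrt(21) is a_0 = 4 followed by the repeating block 1, 1, 2, 1, 1, 8 (period 6).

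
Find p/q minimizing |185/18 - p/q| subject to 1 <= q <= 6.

Expand x = 185/18 as a continued fraction with the Euclidean algorithm:
  185 = 10*18 + 5, so a_0 = 10.
  18 = 3*5 + 3, so a_1 = 3.
  5 = 1*3 + 2, so a_2 = 1.
  3 = 1*2 + 1, so a_3 = 1.
  2 = 2*1 + 0, so a_4 = 2.
so x = [10; 3, 1, 1, 2].
Convergents (p_i = a_i*p_{i-1} + p_{i-2}, q_i = a_i*q_{i-1} + q_{i-2} with p_{-2}=0, p_{-1}=1, q_{-2}=1, q_{-1}=0), until the denominator exceeds 6:
  i=0: a_0=10, p_0 = 10*1 + 0 = 10, q_0 = 10*0 + 1 = 1.
  i=1: a_1=3, p_1 = 3*10 + 1 = 31, q_1 = 3*1 + 0 = 3.
  i=2: a_2=1, p_2 = 1*31 + 10 = 41, q_2 = 1*3 + 1 = 4.
  i=3: a_3=1, p_3 = 1*41 + 31 = 72, q_3 = 1*4 + 3 = 7.
q_3 = 7 > 6, so the last convergent with denominator <= 6 is p_2/q_2 = 41/4.
The closest fraction with denominator <= 6 is either p_2/q_2 or the intermediate fraction (k*p_2 + p_1)/(k*q_2 + q_1) with the largest k >= 1 whose denominator stays <= 6; these approach x as k grows, and every other convergent or intermediate fraction in range is farther away.
Largest k: floor((6 - q_1)/q_2) = floor((6 - 3)/4) = 0.
Since k = 0, no intermediate fraction beyond p_2/q_2 has denominator <= 6, so the convergent 41/4 is the closest (its error is |185*4 - 41*18|/(18*4) = 2/72).

41/4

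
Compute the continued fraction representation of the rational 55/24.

Run the Euclidean algorithm on 55 and 24; the successive quotients are the partial quotients a_0, a_1, ... (each step inverts the fractional part left over by the previous one):
  55 = 2*24 + 7, so a_0 = 2.
  24 = 3*7 + 3, so a_1 = 3.
  7 = 2*3 + 1, so a_2 = 2.
  3 = 3*1 + 0, so a_3 = 3.
The remainder reaches 0 after 4 divisions, so the expansion has 4 partial quotients, read off in order.

[2; 3, 2, 3]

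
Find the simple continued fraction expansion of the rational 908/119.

Run the Euclidean algorithm on 908 and 119; the successive quotients are the partial quotients a_0, a_1, ... (each step inverts the fractional part left over by the previous one):
  908 = 7*119 + 75, so a_0 = 7.
  119 = 1*75 + 44, so a_1 = 1.
  75 = 1*44 + 31, so a_2 = 1.
  44 = 1*31 + 13, so a_3 = 1.
  31 = 2*13 + 5, so a_4 = 2.
  13 = 2*5 + 3, so a_5 = 2.
  5 = 1*3 + 2, so a_6 = 1.
  3 = 1*2 + 1, so a_7 = 1.
  2 = 2*1 + 0, so a_8 = 2.
The remainder reaches 0 after 9 divisions, so the expansion has 9 partial quotients, read off in order.

[7; 1, 1, 1, 2, 2, 1, 1, 2]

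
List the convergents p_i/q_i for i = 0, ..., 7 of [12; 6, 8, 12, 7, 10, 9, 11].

Using the convergent recurrence p_i = a_i*p_{i-1} + p_{i-2}, q_i = a_i*q_{i-1} + q_{i-2} with p_{-2}=0, p_{-1}=1, q_{-2}=1, q_{-1}=0:
  i=0: a_0=12, p_0 = 12*1 + 0 = 12, q_0 = 12*0 + 1 = 1.
  i=1: a_1=6, p_1 = 6*12 + 1 = 73, q_1 = 6*1 + 0 = 6.
  i=2: a_2=8, p_2 = 8*73 + 12 = 596, q_2 = 8*6 + 1 = 49.
  i=3: a_3=12, p_3 = 12*596 + 73 = 7225, q_3 = 12*49 + 6 = 594.
  i=4: a_4=7, p_4 = 7*7225 + 596 = 51171, q_4 = 7*594 + 49 = 4207.
  i=5: a_5=10, p_5 = 10*51171 + 7225 = 518935, q_5 = 10*4207 + 594 = 42664.
  i=6: a_6=9, p_6 = 9*518935 + 51171 = 4721586, q_6 = 9*42664 + 4207 = 388183.
  i=7: a_7=11, p_7 = 11*4721586 + 518935 = 52456381, q_7 = 11*388183 + 42664 = 4312677.

12/1, 73/6, 596/49, 7225/594, 51171/4207, 518935/42664, 4721586/388183, 52456381/4312677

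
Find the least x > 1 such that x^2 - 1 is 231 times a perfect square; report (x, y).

(x, y) = (76, 5)

First expand sqrt(231) as a continued fraction. With x_i = (sqrt(231) + m_i)/d_i and (m_0, d_0) = (0, 1): a_0 = floor(sqrt(231)) = 15, since 15^2 = 225 <= 231 < 256 = 16^2.
Iterate m_{i+1} = d_i*a_i - m_i, d_{i+1} = (231 - m_{i+1}^2)/d_i, a_{i+1} = floor((a_0 + m_{i+1})/d_{i+1}):
  m_1 = 1*15 - 0 = 15, d_1 = (231 - 15^2)/1 = 6/1 = 6, a_1 = floor((15 + 15)/6) = 5.
  m_2 = 6*5 - 15 = 15, d_2 = (231 - 15^2)/6 = 6/6 = 1, a_2 = floor((15 + 15)/1) = 30.
  m_3 = 1*30 - 15 = 15, d_3 = (231 - 15^2)/1 = 6/1 = 6: (m_3, d_3) = (m_1, d_1) = (15, 6), so from here the quotients repeat a_1, a_2; the period length is 2.
So sqrt(231) = [15; (5, 30)] with period length k = 2.
k is even, so the fundamental solution of x^2 - 231y^2 = 1 is (p_{k-1}, q_{k-1}) = (p_1, q_1); compute convergents through index 1.
Convergents (p_i = a_i*p_{i-1} + p_{i-2}, q_i = a_i*q_{i-1} + q_{i-2} with p_{-2}=0, p_{-1}=1, q_{-2}=1, q_{-1}=0):
  i=0: a_0=15, p_0 = 15*1 + 0 = 15, q_0 = 15*0 + 1 = 1.
  i=1: a_1=5, p_1 = 5*15 + 1 = 76, q_1 = 5*1 + 0 = 5.
Check: 76^2 - 231*5^2 = 5776 - 5775 = 1, so (x, y) = (76, 5) solves the equation, and by the theorem it is the least positive solution.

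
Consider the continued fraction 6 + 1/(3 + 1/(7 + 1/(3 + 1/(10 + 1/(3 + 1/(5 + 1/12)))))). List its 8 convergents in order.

6/1, 19/3, 139/22, 436/69, 4499/712, 13933/2205, 74164/11737, 903901/143049

Using the convergent recurrence p_i = a_i*p_{i-1} + p_{i-2}, q_i = a_i*q_{i-1} + q_{i-2} with p_{-2}=0, p_{-1}=1, q_{-2}=1, q_{-1}=0:
  i=0: a_0=6, p_0 = 6*1 + 0 = 6, q_0 = 6*0 + 1 = 1.
  i=1: a_1=3, p_1 = 3*6 + 1 = 19, q_1 = 3*1 + 0 = 3.
  i=2: a_2=7, p_2 = 7*19 + 6 = 139, q_2 = 7*3 + 1 = 22.
  i=3: a_3=3, p_3 = 3*139 + 19 = 436, q_3 = 3*22 + 3 = 69.
  i=4: a_4=10, p_4 = 10*436 + 139 = 4499, q_4 = 10*69 + 22 = 712.
  i=5: a_5=3, p_5 = 3*4499 + 436 = 13933, q_5 = 3*712 + 69 = 2205.
  i=6: a_6=5, p_6 = 5*13933 + 4499 = 74164, q_6 = 5*2205 + 712 = 11737.
  i=7: a_7=12, p_7 = 12*74164 + 13933 = 903901, q_7 = 12*11737 + 2205 = 143049.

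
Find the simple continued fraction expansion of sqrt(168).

Write x_i = (sqrt(168) + m_i)/d_i with (m_0, d_0) = (0, 1). a_0 = floor(sqrt(168)) = 12, since 12^2 = 144 <= 168 < 169 = 13^2.
Iterate m_{i+1} = d_i*a_i - m_i, d_{i+1} = (168 - m_{i+1}^2)/d_i, a_{i+1} = floor((a_0 + m_{i+1})/d_{i+1}):
  m_1 = 1*12 - 0 = 12, d_1 = (168 - 12^2)/1 = 24/1 = 24, a_1 = floor((12 + 12)/24) = 1.
  m_2 = 24*1 - 12 = 12, d_2 = (168 - 12^2)/24 = 24/24 = 1, a_2 = floor((12 + 12)/1) = 24.
  m_3 = 1*24 - 12 = 12, d_3 = (168 - 12^2)/1 = 24/1 = 24: (m_3, d_3) = (m_1, d_1) = (12, 24), so from here the quotients repeat a_1, a_2; the period length is 2.
Hence the expansion of sqrt(168) is a_0 = 12 followed by the repeating block 1, 24 (period 2).

[12; (1, 24)]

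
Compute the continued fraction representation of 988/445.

Run the Euclidean algorithm on 988 and 445; the successive quotients are the partial quotients a_0, a_1, ... (each step inverts the fractional part left over by the previous one):
  988 = 2*445 + 98, so a_0 = 2.
  445 = 4*98 + 53, so a_1 = 4.
  98 = 1*53 + 45, so a_2 = 1.
  53 = 1*45 + 8, so a_3 = 1.
  45 = 5*8 + 5, so a_4 = 5.
  8 = 1*5 + 3, so a_5 = 1.
  5 = 1*3 + 2, so a_6 = 1.
  3 = 1*2 + 1, so a_7 = 1.
  2 = 2*1 + 0, so a_8 = 2.
The remainder reaches 0 after 9 divisions, so the expansion has 9 partial quotients, read off in order.

[2; 4, 1, 1, 5, 1, 1, 1, 2]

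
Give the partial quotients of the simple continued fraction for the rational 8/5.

Run the Euclidean algorithm on 8 and 5; the successive quotients are the partial quotients a_0, a_1, ... (each step inverts the fractional part left over by the previous one):
  8 = 1*5 + 3, so a_0 = 1.
  5 = 1*3 + 2, so a_1 = 1.
  3 = 1*2 + 1, so a_2 = 1.
  2 = 2*1 + 0, so a_3 = 2.
The remainder reaches 0 after 4 divisions, so the expansion has 4 partial quotients, read off in order.

[1; 1, 1, 2]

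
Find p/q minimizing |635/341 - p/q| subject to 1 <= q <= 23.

Expand x = 635/341 as a continued fraction with the Euclidean algorithm:
  635 = 1*341 + 294, so a_0 = 1.
  341 = 1*294 + 47, so a_1 = 1.
  294 = 6*47 + 12, so a_2 = 6.
  47 = 3*12 + 11, so a_3 = 3.
  12 = 1*11 + 1, so a_4 = 1.
  11 = 11*1 + 0, so a_5 = 11.
so x = [1; 1, 6, 3, 1, 11].
Convergents (p_i = a_i*p_{i-1} + p_{i-2}, q_i = a_i*q_{i-1} + q_{i-2} with p_{-2}=0, p_{-1}=1, q_{-2}=1, q_{-1}=0), until the denominator exceeds 23:
  i=0: a_0=1, p_0 = 1*1 + 0 = 1, q_0 = 1*0 + 1 = 1.
  i=1: a_1=1, p_1 = 1*1 + 1 = 2, q_1 = 1*1 + 0 = 1.
  i=2: a_2=6, p_2 = 6*2 + 1 = 13, q_2 = 6*1 + 1 = 7.
  i=3: a_3=3, p_3 = 3*13 + 2 = 41, q_3 = 3*7 + 1 = 22.
  i=4: a_4=1, p_4 = 1*41 + 13 = 54, q_4 = 1*22 + 7 = 29.
q_4 = 29 > 23, so the last convergent with denominator <= 23 is p_3/q_3 = 41/22.
The closest fraction with denominator <= 23 is either p_3/q_3 or the intermediate fraction (k*p_3 + p_2)/(k*q_3 + q_2) with the largest k >= 1 whose denominator stays <= 23; these approach x as k grows, and every other convergent or intermediate fraction in range is farther away.
Largest k: floor((23 - q_2)/q_3) = floor((23 - 7)/22) = 0.
Since k = 0, no intermediate fraction beyond p_3/q_3 has denominator <= 23, so the convergent 41/22 is the closest (its error is |635*22 - 41*341|/(341*22) = 11/7502).

41/22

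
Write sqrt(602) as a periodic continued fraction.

Write x_i = (sqrt(602) + m_i)/d_i with (m_0, d_0) = (0, 1). a_0 = floor(sqrt(602)) = 24, since 24^2 = 576 <= 602 < 625 = 25^2.
Iterate m_{i+1} = d_i*a_i - m_i, d_{i+1} = (602 - m_{i+1}^2)/d_i, a_{i+1} = floor((a_0 + m_{i+1})/d_{i+1}):
  m_1 = 1*24 - 0 = 24, d_1 = (602 - 24^2)/1 = 26/1 = 26, a_1 = floor((24 + 24)/26) = 1.
  m_2 = 26*1 - 24 = 2, d_2 = (602 - 2^2)/26 = 598/26 = 23, a_2 = floor((24 + 2)/23) = 1.
  m_3 = 23*1 - 2 = 21, d_3 = (602 - 21^2)/23 = 161/23 = 7, a_3 = floor((24 + 21)/7) = 6.
  m_4 = 7*6 - 21 = 21, d_4 = (602 - 21^2)/7 = 161/7 = 23, a_4 = floor((24 + 21)/23) = 1.
  m_5 = 23*1 - 21 = 2, d_5 = (602 - 2^2)/23 = 598/23 = 26, a_5 = floor((24 + 2)/26) = 1.
  m_6 = 26*1 - 2 = 24, d_6 = (602 - 24^2)/26 = 26/26 = 1, a_6 = floor((24 + 24)/1) = 48.
  m_7 = 1*48 - 24 = 24, d_7 = (602 - 24^2)/1 = 26/1 = 26: (m_7, d_7) = (m_1, d_1) = (24, 26), so from here the quotients repeat a_1, ..., a_6; the period length is 6.
Hence the expansion of sqrt(602) is a_0 = 24 followed by the repeating block 1, 1, 6, 1, 1, 48 (period 6).

[24; (1, 1, 6, 1, 1, 48)]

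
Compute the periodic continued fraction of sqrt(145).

Write x_i = (sqrt(145) + m_i)/d_i with (m_0, d_0) = (0, 1). a_0 = floor(sqrt(145)) = 12, since 12^2 = 144 <= 145 < 169 = 13^2.
Iterate m_{i+1} = d_i*a_i - m_i, d_{i+1} = (145 - m_{i+1}^2)/d_i, a_{i+1} = floor((a_0 + m_{i+1})/d_{i+1}):
  m_1 = 1*12 - 0 = 12, d_1 = (145 - 12^2)/1 = 1/1 = 1, a_1 = floor((12 + 12)/1) = 24.
  m_2 = 1*24 - 12 = 12, d_2 = (145 - 12^2)/1 = 1/1 = 1: (m_2, d_2) = (m_1, d_1) = (12, 1), so from here the quotient a_1 repeats; the period length is 1.
Hence the expansion of sqrt(145) is a_0 = 12 followed by the repeating block 24 (period 1).

[12; (24)]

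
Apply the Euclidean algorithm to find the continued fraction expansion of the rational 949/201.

Run the Euclidean algorithm on 949 and 201; the successive quotients are the partial quotients a_0, a_1, ... (each step inverts the fractional part left over by the previous one):
  949 = 4*201 + 145, so a_0 = 4.
  201 = 1*145 + 56, so a_1 = 1.
  145 = 2*56 + 33, so a_2 = 2.
  56 = 1*33 + 23, so a_3 = 1.
  33 = 1*23 + 10, so a_4 = 1.
  23 = 2*10 + 3, so a_5 = 2.
  10 = 3*3 + 1, so a_6 = 3.
  3 = 3*1 + 0, so a_7 = 3.
The remainder reaches 0 after 8 divisions, so the expansion has 8 partial quotients, read off in order.

[4; 1, 2, 1, 1, 2, 3, 3]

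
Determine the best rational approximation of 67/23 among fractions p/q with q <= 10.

29/10

Expand x = 67/23 as a continued fraction with the Euclidean algorithm:
  67 = 2*23 + 21, so a_0 = 2.
  23 = 1*21 + 2, so a_1 = 1.
  21 = 10*2 + 1, so a_2 = 10.
  2 = 2*1 + 0, so a_3 = 2.
so x = [2; 1, 10, 2].
Convergents (p_i = a_i*p_{i-1} + p_{i-2}, q_i = a_i*q_{i-1} + q_{i-2} with p_{-2}=0, p_{-1}=1, q_{-2}=1, q_{-1}=0), until the denominator exceeds 10:
  i=0: a_0=2, p_0 = 2*1 + 0 = 2, q_0 = 2*0 + 1 = 1.
  i=1: a_1=1, p_1 = 1*2 + 1 = 3, q_1 = 1*1 + 0 = 1.
  i=2: a_2=10, p_2 = 10*3 + 2 = 32, q_2 = 10*1 + 1 = 11.
q_2 = 11 > 10, so the last convergent with denominator <= 10 is p_1/q_1 = 3/1.
The closest fraction with denominator <= 10 is either p_1/q_1 or the intermediate fraction (k*p_1 + p_0)/(k*q_1 + q_0) with the largest k >= 1 whose denominator stays <= 10; these approach x as k grows, and every other convergent or intermediate fraction in range is farther away.
Largest k: floor((10 - q_0)/q_1) = floor((10 - 1)/1) = 9.
That gives (9*3 + 2)/(9*1 + 1) = 29/10.
Compare the errors: |x - 3/1| = |67*1 - 3*23|/(23*1) = 2/23, and |x - 29/10| = |67*10 - 29*23|/(23*10) = 3/230.
Cross-multiplying, 3*23 = 69 < 460 = 2*230, so 3/230 is smaller: the intermediate fraction 29/10 is closer to x than 3/1.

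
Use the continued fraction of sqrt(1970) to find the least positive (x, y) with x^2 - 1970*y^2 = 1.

First expand sqrt(1970) as a continued fraction. With x_i = (sqrt(1970) + m_i)/d_i and (m_0, d_0) = (0, 1): a_0 = floor(sqrt(1970)) = 44, since 44^2 = 1936 <= 1970 < 2025 = 45^2.
Iterate m_{i+1} = d_i*a_i - m_i, d_{i+1} = (1970 - m_{i+1}^2)/d_i, a_{i+1} = floor((a_0 + m_{i+1})/d_{i+1}):
  m_1 = 1*44 - 0 = 44, d_1 = (1970 - 44^2)/1 = 34/1 = 34, a_1 = floor((44 + 44)/34) = 2.
  m_2 = 34*2 - 44 = 24, d_2 = (1970 - 24^2)/34 = 1394/34 = 41, a_2 = floor((44 + 24)/41) = 1.
  m_3 = 41*1 - 24 = 17, d_3 = (1970 - 17^2)/41 = 1681/41 = 41, a_3 = floor((44 + 17)/41) = 1.
  m_4 = 41*1 - 17 = 24, d_4 = (1970 - 24^2)/41 = 1394/41 = 34, a_4 = floor((44 + 24)/34) = 2.
  m_5 = 34*2 - 24 = 44, d_5 = (1970 - 44^2)/34 = 34/34 = 1, a_5 = floor((44 + 44)/1) = 88.
  m_6 = 1*88 - 44 = 44, d_6 = (1970 - 44^2)/1 = 34/1 = 34: (m_6, d_6) = (m_1, d_1) = (44, 34), so from here the quotients repeat a_1, ..., a_5; the period length is 5.
So sqrt(1970) = [44; (2, 1, 1, 2, 88)] with period length k = 5.
k is odd, so (p_{k-1}, q_{k-1}) only solves x^2 - 1970y^2 = -1 and the fundamental solution of x^2 - 1970y^2 = 1 is (p_{2k-1}, q_{2k-1}) = (p_9, q_9); compute convergents through index 9, running through the period twice.
Convergents (p_i = a_i*p_{i-1} + p_{i-2}, q_i = a_i*q_{i-1} + q_{i-2} with p_{-2}=0, p_{-1}=1, q_{-2}=1, q_{-1}=0):
  i=0: a_0=44, p_0 = 44*1 + 0 = 44, q_0 = 44*0 + 1 = 1.
  i=1: a_1=2, p_1 = 2*44 + 1 = 89, q_1 = 2*1 + 0 = 2.
  i=2: a_2=1, p_2 = 1*89 + 44 = 133, q_2 = 1*2 + 1 = 3.
  i=3: a_3=1, p_3 = 1*133 + 89 = 222, q_3 = 1*3 + 2 = 5.
  i=4: a_4=2, p_4 = 2*222 + 133 = 577, q_4 = 2*5 + 3 = 13.
  i=5: a_5=88, p_5 = 88*577 + 222 = 50998, q_5 = 88*13 + 5 = 1149.
  i=6: a_6=2, p_6 = 2*50998 + 577 = 102573, q_6 = 2*1149 + 13 = 2311.
  i=7: a_7=1, p_7 = 1*102573 + 50998 = 153571, q_7 = 1*2311 + 1149 = 3460.
  i=8: a_8=1, p_8 = 1*153571 + 102573 = 256144, q_8 = 1*3460 + 2311 = 5771.
  i=9: a_9=2, p_9 = 2*256144 + 153571 = 665859, q_9 = 2*5771 + 3460 = 15002.
Indeed p_4^2 - 1970*q_4^2 = 332929 - 332930 = -1, not +1.
Check: 665859^2 - 1970*15002^2 = 443368207881 - 443368207880 = 1, so (x, y) = (665859, 15002) solves the equation, and by the theorem it is the least positive solution.

(x, y) = (665859, 15002)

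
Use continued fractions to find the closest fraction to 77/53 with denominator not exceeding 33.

Expand x = 77/53 as a continued fraction with the Euclidean algorithm:
  77 = 1*53 + 24, so a_0 = 1.
  53 = 2*24 + 5, so a_1 = 2.
  24 = 4*5 + 4, so a_2 = 4.
  5 = 1*4 + 1, so a_3 = 1.
  4 = 4*1 + 0, so a_4 = 4.
so x = [1; 2, 4, 1, 4].
Convergents (p_i = a_i*p_{i-1} + p_{i-2}, q_i = a_i*q_{i-1} + q_{i-2} with p_{-2}=0, p_{-1}=1, q_{-2}=1, q_{-1}=0), until the denominator exceeds 33:
  i=0: a_0=1, p_0 = 1*1 + 0 = 1, q_0 = 1*0 + 1 = 1.
  i=1: a_1=2, p_1 = 2*1 + 1 = 3, q_1 = 2*1 + 0 = 2.
  i=2: a_2=4, p_2 = 4*3 + 1 = 13, q_2 = 4*2 + 1 = 9.
  i=3: a_3=1, p_3 = 1*13 + 3 = 16, q_3 = 1*9 + 2 = 11.
  i=4: a_4=4, p_4 = 4*16 + 13 = 77, q_4 = 4*11 + 9 = 53.
q_4 = 53 > 33, so the last convergent with denominator <= 33 is p_3/q_3 = 16/11.
The closest fraction with denominator <= 33 is either p_3/q_3 or the intermediate fraction (k*p_3 + p_2)/(k*q_3 + q_2) with the largest k >= 1 whose denominator stays <= 33; these approach x as k grows, and every other convergent or intermediate fraction in range is farther away.
Largest k: floor((33 - q_2)/q_3) = floor((33 - 9)/11) = 2.
That gives (2*16 + 13)/(2*11 + 9) = 45/31.
Compare the errors: |x - 16/11| = |77*11 - 16*53|/(53*11) = 1/583, and |x - 45/31| = |77*31 - 45*53|/(53*31) = 2/1643.
Cross-multiplying, 2*583 = 1166 < 1643 = 1*1643, so 2/1643 is smaller: the intermediate fraction 45/31 is closer to x than 16/11.

45/31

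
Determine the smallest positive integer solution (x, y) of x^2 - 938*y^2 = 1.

First expand sqrt(938) as a continued fraction. With x_i = (sqrt(938) + m_i)/d_i and (m_0, d_0) = (0, 1): a_0 = floor(sqrt(938)) = 30, since 30^2 = 900 <= 938 < 961 = 31^2.
Iterate m_{i+1} = d_i*a_i - m_i, d_{i+1} = (938 - m_{i+1}^2)/d_i, a_{i+1} = floor((a_0 + m_{i+1})/d_{i+1}):
  m_1 = 1*30 - 0 = 30, d_1 = (938 - 30^2)/1 = 38/1 = 38, a_1 = floor((30 + 30)/38) = 1.
  m_2 = 38*1 - 30 = 8, d_2 = (938 - 8^2)/38 = 874/38 = 23, a_2 = floor((30 + 8)/23) = 1.
  m_3 = 23*1 - 8 = 15, d_3 = (938 - 15^2)/23 = 713/23 = 31, a_3 = floor((30 + 15)/31) = 1.
  m_4 = 31*1 - 15 = 16, d_4 = (938 - 16^2)/31 = 682/31 = 22, a_4 = floor((30 + 16)/22) = 2.
  m_5 = 22*2 - 16 = 28, d_5 = (938 - 28^2)/22 = 154/22 = 7, a_5 = floor((30 + 28)/7) = 8.
  m_6 = 7*8 - 28 = 28, d_6 = (938 - 28^2)/7 = 154/7 = 22, a_6 = floor((30 + 28)/22) = 2.
  m_7 = 22*2 - 28 = 16, d_7 = (938 - 16^2)/22 = 682/22 = 31, a_7 = floor((30 + 16)/31) = 1.
  m_8 = 31*1 - 16 = 15, d_8 = (938 - 15^2)/31 = 713/31 = 23, a_8 = floor((30 + 15)/23) = 1.
  m_9 = 23*1 - 15 = 8, d_9 = (938 - 8^2)/23 = 874/23 = 38, a_9 = floor((30 + 8)/38) = 1.
  m_10 = 38*1 - 8 = 30, d_10 = (938 - 30^2)/38 = 38/38 = 1, a_10 = floor((30 + 30)/1) = 60.
  m_11 = 1*60 - 30 = 30, d_11 = (938 - 30^2)/1 = 38/1 = 38: (m_11, d_11) = (m_1, d_1) = (30, 38), so from here the quotients repeat a_1, ..., a_10; the period length is 10.
So sqrt(938) = [30; (1, 1, 1, 2, 8, 2, 1, 1, 1, 60)] with period length k = 10.
k is even, so the fundamental solution of x^2 - 938y^2 = 1 is (p_{k-1}, q_{k-1}) = (p_9, q_9); compute convergents through index 9.
Convergents (p_i = a_i*p_{i-1} + p_{i-2}, q_i = a_i*q_{i-1} + q_{i-2} with p_{-2}=0, p_{-1}=1, q_{-2}=1, q_{-1}=0):
  i=0: a_0=30, p_0 = 30*1 + 0 = 30, q_0 = 30*0 + 1 = 1.
  i=1: a_1=1, p_1 = 1*30 + 1 = 31, q_1 = 1*1 + 0 = 1.
  i=2: a_2=1, p_2 = 1*31 + 30 = 61, q_2 = 1*1 + 1 = 2.
  i=3: a_3=1, p_3 = 1*61 + 31 = 92, q_3 = 1*2 + 1 = 3.
  i=4: a_4=2, p_4 = 2*92 + 61 = 245, q_4 = 2*3 + 2 = 8.
  i=5: a_5=8, p_5 = 8*245 + 92 = 2052, q_5 = 8*8 + 3 = 67.
  i=6: a_6=2, p_6 = 2*2052 + 245 = 4349, q_6 = 2*67 + 8 = 142.
  i=7: a_7=1, p_7 = 1*4349 + 2052 = 6401, q_7 = 1*142 + 67 = 209.
  i=8: a_8=1, p_8 = 1*6401 + 4349 = 10750, q_8 = 1*209 + 142 = 351.
  i=9: a_9=1, p_9 = 1*10750 + 6401 = 17151, q_9 = 1*351 + 209 = 560.
Check: 17151^2 - 938*560^2 = 294156801 - 294156800 = 1, so (x, y) = (17151, 560) solves the equation, and by the theorem it is the least positive solution.

(x, y) = (17151, 560)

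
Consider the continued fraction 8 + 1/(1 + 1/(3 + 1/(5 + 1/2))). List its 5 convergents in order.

Using the convergent recurrence p_i = a_i*p_{i-1} + p_{i-2}, q_i = a_i*q_{i-1} + q_{i-2} with p_{-2}=0, p_{-1}=1, q_{-2}=1, q_{-1}=0:
  i=0: a_0=8, p_0 = 8*1 + 0 = 8, q_0 = 8*0 + 1 = 1.
  i=1: a_1=1, p_1 = 1*8 + 1 = 9, q_1 = 1*1 + 0 = 1.
  i=2: a_2=3, p_2 = 3*9 + 8 = 35, q_2 = 3*1 + 1 = 4.
  i=3: a_3=5, p_3 = 5*35 + 9 = 184, q_3 = 5*4 + 1 = 21.
  i=4: a_4=2, p_4 = 2*184 + 35 = 403, q_4 = 2*21 + 4 = 46.

8/1, 9/1, 35/4, 184/21, 403/46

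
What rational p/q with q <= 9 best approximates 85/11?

54/7

Expand x = 85/11 as a continued fraction with the Euclidean algorithm:
  85 = 7*11 + 8, so a_0 = 7.
  11 = 1*8 + 3, so a_1 = 1.
  8 = 2*3 + 2, so a_2 = 2.
  3 = 1*2 + 1, so a_3 = 1.
  2 = 2*1 + 0, so a_4 = 2.
so x = [7; 1, 2, 1, 2].
Convergents (p_i = a_i*p_{i-1} + p_{i-2}, q_i = a_i*q_{i-1} + q_{i-2} with p_{-2}=0, p_{-1}=1, q_{-2}=1, q_{-1}=0), until the denominator exceeds 9:
  i=0: a_0=7, p_0 = 7*1 + 0 = 7, q_0 = 7*0 + 1 = 1.
  i=1: a_1=1, p_1 = 1*7 + 1 = 8, q_1 = 1*1 + 0 = 1.
  i=2: a_2=2, p_2 = 2*8 + 7 = 23, q_2 = 2*1 + 1 = 3.
  i=3: a_3=1, p_3 = 1*23 + 8 = 31, q_3 = 1*3 + 1 = 4.
  i=4: a_4=2, p_4 = 2*31 + 23 = 85, q_4 = 2*4 + 3 = 11.
q_4 = 11 > 9, so the last convergent with denominator <= 9 is p_3/q_3 = 31/4.
The closest fraction with denominator <= 9 is either p_3/q_3 or the intermediate fraction (k*p_3 + p_2)/(k*q_3 + q_2) with the largest k >= 1 whose denominator stays <= 9; these approach x as k grows, and every other convergent or intermediate fraction in range is farther away.
Largest k: floor((9 - q_2)/q_3) = floor((9 - 3)/4) = 1.
That gives (1*31 + 23)/(1*4 + 3) = 54/7.
Compare the errors: |x - 31/4| = |85*4 - 31*11|/(11*4) = 1/44, and |x - 54/7| = |85*7 - 54*11|/(11*7) = 1/77.
Cross-multiplying, 1*44 = 44 < 77 = 1*77, so 1/77 is smaller: the intermediate fraction 54/7 is closer to x than 31/4.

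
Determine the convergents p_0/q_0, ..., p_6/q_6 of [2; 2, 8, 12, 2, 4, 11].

2/1, 5/2, 42/17, 509/206, 1060/429, 4749/1922, 53299/21571

Using the convergent recurrence p_i = a_i*p_{i-1} + p_{i-2}, q_i = a_i*q_{i-1} + q_{i-2} with p_{-2}=0, p_{-1}=1, q_{-2}=1, q_{-1}=0:
  i=0: a_0=2, p_0 = 2*1 + 0 = 2, q_0 = 2*0 + 1 = 1.
  i=1: a_1=2, p_1 = 2*2 + 1 = 5, q_1 = 2*1 + 0 = 2.
  i=2: a_2=8, p_2 = 8*5 + 2 = 42, q_2 = 8*2 + 1 = 17.
  i=3: a_3=12, p_3 = 12*42 + 5 = 509, q_3 = 12*17 + 2 = 206.
  i=4: a_4=2, p_4 = 2*509 + 42 = 1060, q_4 = 2*206 + 17 = 429.
  i=5: a_5=4, p_5 = 4*1060 + 509 = 4749, q_5 = 4*429 + 206 = 1922.
  i=6: a_6=11, p_6 = 11*4749 + 1060 = 53299, q_6 = 11*1922 + 429 = 21571.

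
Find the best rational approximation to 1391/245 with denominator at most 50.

176/31

Expand x = 1391/245 as a continued fraction with the Euclidean algorithm:
  1391 = 5*245 + 166, so a_0 = 5.
  245 = 1*166 + 79, so a_1 = 1.
  166 = 2*79 + 8, so a_2 = 2.
  79 = 9*8 + 7, so a_3 = 9.
  8 = 1*7 + 1, so a_4 = 1.
  7 = 7*1 + 0, so a_5 = 7.
so x = [5; 1, 2, 9, 1, 7].
Convergents (p_i = a_i*p_{i-1} + p_{i-2}, q_i = a_i*q_{i-1} + q_{i-2} with p_{-2}=0, p_{-1}=1, q_{-2}=1, q_{-1}=0), until the denominator exceeds 50:
  i=0: a_0=5, p_0 = 5*1 + 0 = 5, q_0 = 5*0 + 1 = 1.
  i=1: a_1=1, p_1 = 1*5 + 1 = 6, q_1 = 1*1 + 0 = 1.
  i=2: a_2=2, p_2 = 2*6 + 5 = 17, q_2 = 2*1 + 1 = 3.
  i=3: a_3=9, p_3 = 9*17 + 6 = 159, q_3 = 9*3 + 1 = 28.
  i=4: a_4=1, p_4 = 1*159 + 17 = 176, q_4 = 1*28 + 3 = 31.
  i=5: a_5=7, p_5 = 7*176 + 159 = 1391, q_5 = 7*31 + 28 = 245.
q_5 = 245 > 50, so the last convergent with denominator <= 50 is p_4/q_4 = 176/31.
The closest fraction with denominator <= 50 is either p_4/q_4 or the intermediate fraction (k*p_4 + p_3)/(k*q_4 + q_3) with the largest k >= 1 whose denominator stays <= 50; these approach x as k grows, and every other convergent or intermediate fraction in range is farther away.
Largest k: floor((50 - q_3)/q_4) = floor((50 - 28)/31) = 0.
Since k = 0, no intermediate fraction beyond p_4/q_4 has denominator <= 50, so the convergent 176/31 is the closest (its error is |1391*31 - 176*245|/(245*31) = 1/7595).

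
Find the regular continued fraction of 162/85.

[1; 1, 9, 1, 1, 1, 2]

Run the Euclidean algorithm on 162 and 85; the successive quotients are the partial quotients a_0, a_1, ... (each step inverts the fractional part left over by the previous one):
  162 = 1*85 + 77, so a_0 = 1.
  85 = 1*77 + 8, so a_1 = 1.
  77 = 9*8 + 5, so a_2 = 9.
  8 = 1*5 + 3, so a_3 = 1.
  5 = 1*3 + 2, so a_4 = 1.
  3 = 1*2 + 1, so a_5 = 1.
  2 = 2*1 + 0, so a_6 = 2.
The remainder reaches 0 after 7 divisions, so the expansion has 7 partial quotients, read off in order.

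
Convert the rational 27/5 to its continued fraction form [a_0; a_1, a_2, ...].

[5; 2, 2]

Run the Euclidean algorithm on 27 and 5; the successive quotients are the partial quotients a_0, a_1, ... (each step inverts the fractional part left over by the previous one):
  27 = 5*5 + 2, so a_0 = 5.
  5 = 2*2 + 1, so a_1 = 2.
  2 = 2*1 + 0, so a_2 = 2.
The remainder reaches 0 after 3 divisions, so the expansion has 3 partial quotients, read off in order.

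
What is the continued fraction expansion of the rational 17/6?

[2; 1, 5]

Run the Euclidean algorithm on 17 and 6; the successive quotients are the partial quotients a_0, a_1, ... (each step inverts the fractional part left over by the previous one):
  17 = 2*6 + 5, so a_0 = 2.
  6 = 1*5 + 1, so a_1 = 1.
  5 = 5*1 + 0, so a_2 = 5.
The remainder reaches 0 after 3 divisions, so the expansion has 3 partial quotients, read off in order.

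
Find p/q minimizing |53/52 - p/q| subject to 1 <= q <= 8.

Expand x = 53/52 as a continued fraction with the Euclidean algorithm:
  53 = 1*52 + 1, so a_0 = 1.
  52 = 52*1 + 0, so a_1 = 52.
so x = [1; 52].
Convergents (p_i = a_i*p_{i-1} + p_{i-2}, q_i = a_i*q_{i-1} + q_{i-2} with p_{-2}=0, p_{-1}=1, q_{-2}=1, q_{-1}=0), until the denominator exceeds 8:
  i=0: a_0=1, p_0 = 1*1 + 0 = 1, q_0 = 1*0 + 1 = 1.
  i=1: a_1=52, p_1 = 52*1 + 1 = 53, q_1 = 52*1 + 0 = 52.
q_1 = 52 > 8, so the last convergent with denominator <= 8 is p_0/q_0 = 1/1.
The closest fraction with denominator <= 8 is either p_0/q_0 or the intermediate fraction (k*p_0 + p_{-1})/(k*q_0 + q_{-1}) with the largest k >= 1 whose denominator stays <= 8; these approach x as k grows, and every other convergent or intermediate fraction in range is farther away.
Largest k: floor((8 - q_{-1})/q_0) = floor((8 - 0)/1) = 8 (using the seeds p_{-1} = 1, q_{-1} = 0).
That gives (8*1 + 1)/(8*1 + 0) = 9/8.
Compare the errors: |x - 1/1| = |53*1 - 1*52|/(52*1) = 1/52, and |x - 9/8| = |53*8 - 9*52|/(52*8) = 44/416.
Cross-multiplying, 1*416 = 416 < 2288 = 44*52, so 1/52 is smaller: the convergent 1/1 is closer to x than 9/8.

1/1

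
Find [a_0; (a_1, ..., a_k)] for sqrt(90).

Write x_i = (sqrt(90) + m_i)/d_i with (m_0, d_0) = (0, 1). a_0 = floor(sqrt(90)) = 9, since 9^2 = 81 <= 90 < 100 = 10^2.
Iterate m_{i+1} = d_i*a_i - m_i, d_{i+1} = (90 - m_{i+1}^2)/d_i, a_{i+1} = floor((a_0 + m_{i+1})/d_{i+1}):
  m_1 = 1*9 - 0 = 9, d_1 = (90 - 9^2)/1 = 9/1 = 9, a_1 = floor((9 + 9)/9) = 2.
  m_2 = 9*2 - 9 = 9, d_2 = (90 - 9^2)/9 = 9/9 = 1, a_2 = floor((9 + 9)/1) = 18.
  m_3 = 1*18 - 9 = 9, d_3 = (90 - 9^2)/1 = 9/1 = 9: (m_3, d_3) = (m_1, d_1) = (9, 9), so from here the quotients repeat a_1, a_2; the period length is 2.
Hence the expansion of sqrt(90) is a_0 = 9 followed by the repeating block 2, 18 (period 2).

[9; (2, 18)]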